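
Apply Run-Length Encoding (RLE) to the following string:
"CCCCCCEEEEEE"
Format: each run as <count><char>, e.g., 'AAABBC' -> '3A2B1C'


Scanning runs left to right:
  i=0: run of 'C' x 6 -> '6C'
  i=6: run of 'E' x 6 -> '6E'

RLE = 6C6E


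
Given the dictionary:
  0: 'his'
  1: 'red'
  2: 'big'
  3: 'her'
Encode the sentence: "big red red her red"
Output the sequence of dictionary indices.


Look up each word in the dictionary:
  'big' -> 2
  'red' -> 1
  'red' -> 1
  'her' -> 3
  'red' -> 1

Encoded: [2, 1, 1, 3, 1]


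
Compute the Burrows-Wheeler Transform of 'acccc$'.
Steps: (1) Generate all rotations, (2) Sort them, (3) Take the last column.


Rotations (sorted):
  0: $acccc -> last char: c
  1: acccc$ -> last char: $
  2: c$accc -> last char: c
  3: cc$acc -> last char: c
  4: ccc$ac -> last char: c
  5: cccc$a -> last char: a


BWT = c$ccca


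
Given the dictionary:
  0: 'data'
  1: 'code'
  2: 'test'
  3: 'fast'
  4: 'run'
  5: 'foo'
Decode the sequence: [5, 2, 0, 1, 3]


Look up each index in the dictionary:
  5 -> 'foo'
  2 -> 'test'
  0 -> 'data'
  1 -> 'code'
  3 -> 'fast'

Decoded: "foo test data code fast"


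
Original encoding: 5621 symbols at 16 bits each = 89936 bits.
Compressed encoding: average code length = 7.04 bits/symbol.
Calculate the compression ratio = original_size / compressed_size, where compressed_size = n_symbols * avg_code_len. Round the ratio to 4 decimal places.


original_size = n_symbols * orig_bits = 5621 * 16 = 89936 bits
compressed_size = n_symbols * avg_code_len = 5621 * 7.04 = 39571.84 bits
ratio = original_size / compressed_size = 89936 / 39571.84 = 2.2727

Compression ratio = 2.2727


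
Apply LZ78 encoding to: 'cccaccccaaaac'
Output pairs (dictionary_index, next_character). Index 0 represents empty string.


LZ78 encoding steps:
Dictionary: {0: ''}
Step 1: w='' (idx 0), next='c' -> output (0, 'c'), add 'c' as idx 1
Step 2: w='c' (idx 1), next='c' -> output (1, 'c'), add 'cc' as idx 2
Step 3: w='' (idx 0), next='a' -> output (0, 'a'), add 'a' as idx 3
Step 4: w='cc' (idx 2), next='c' -> output (2, 'c'), add 'ccc' as idx 4
Step 5: w='c' (idx 1), next='a' -> output (1, 'a'), add 'ca' as idx 5
Step 6: w='a' (idx 3), next='a' -> output (3, 'a'), add 'aa' as idx 6
Step 7: w='a' (idx 3), next='c' -> output (3, 'c'), add 'ac' as idx 7


Encoded: [(0, 'c'), (1, 'c'), (0, 'a'), (2, 'c'), (1, 'a'), (3, 'a'), (3, 'c')]


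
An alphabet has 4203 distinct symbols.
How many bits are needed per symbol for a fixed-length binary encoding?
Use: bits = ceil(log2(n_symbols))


log2(4203) = 12.0372
Bracket: 2^12 = 4096 < 4203 <= 2^13 = 8192
So ceil(log2(4203)) = 13

bits = ceil(log2(4203)) = ceil(12.0372) = 13 bits


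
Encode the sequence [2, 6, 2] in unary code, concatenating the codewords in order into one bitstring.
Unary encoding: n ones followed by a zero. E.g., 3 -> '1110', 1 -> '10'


Encode each number as n ones followed by a terminating 0:
  2 -> 110 (3 bits)
  6 -> 1111110 (7 bits)
  2 -> 110 (3 bits)
Total length = 3 + 7 + 3 = 13 bits.

Unary([2, 6, 2]) = 1101111110110 (13 bits)


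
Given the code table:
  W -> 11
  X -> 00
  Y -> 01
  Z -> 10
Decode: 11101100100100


Decoding:
11 -> W
10 -> Z
11 -> W
00 -> X
10 -> Z
01 -> Y
00 -> X


Result: WZWXZYX


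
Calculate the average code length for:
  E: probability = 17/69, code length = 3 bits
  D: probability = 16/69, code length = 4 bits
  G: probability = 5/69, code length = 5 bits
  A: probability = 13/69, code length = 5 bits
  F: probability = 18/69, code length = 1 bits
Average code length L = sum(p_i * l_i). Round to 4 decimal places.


Weighted contributions p_i * l_i:
  E: (17/69) * 3 = 51/69
  D: (16/69) * 4 = 64/69
  G: (5/69) * 5 = 25/69
  A: (13/69) * 5 = 65/69
  F: (18/69) * 1 = 18/69
Sum = (51 + 64 + 25 + 65 + 18)/69 = 223/69

L = 223/69 = 3.2319 bits/symbol


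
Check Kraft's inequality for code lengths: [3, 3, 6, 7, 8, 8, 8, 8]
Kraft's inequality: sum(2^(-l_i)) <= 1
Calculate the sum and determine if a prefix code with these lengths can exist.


Sum = 2^(-3) + 2^(-3) + 2^(-6) + 2^(-7) + 2^(-8) + 2^(-8) + 2^(-8) + 2^(-8)
    = 0.125 + 0.125 + 0.015625 + 0.0078125 + 0.00390625 + 0.00390625 + 0.00390625 + 0.00390625
    = 74/256 = 0.2890625
Since 0.2890625 <= 1, Kraft's inequality IS satisfied.
A prefix code with these lengths CAN exist.

Kraft sum = 0.2890625. Satisfied.


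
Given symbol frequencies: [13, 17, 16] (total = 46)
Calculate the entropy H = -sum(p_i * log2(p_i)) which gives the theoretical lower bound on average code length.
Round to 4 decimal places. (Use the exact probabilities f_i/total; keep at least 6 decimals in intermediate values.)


Per-symbol terms -p_i * log2(p_i) with p_i = f_i/46:
  p = 13/46 = 0.282609: log2(p) = -1.823122, -p*log2(p) = 0.515230
  p = 17/46 = 0.369565: log2(p) = -1.436099, -p*log2(p) = 0.530732
  p = 16/46 = 0.347826: log2(p) = -1.523562, -p*log2(p) = 0.529935
H = 0.515230 + 0.530732 + 0.529935 = 1.575897

H = 1.5759 bits/symbol


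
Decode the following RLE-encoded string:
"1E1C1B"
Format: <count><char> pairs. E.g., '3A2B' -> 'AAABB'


Expanding each <count><char> pair:
  1E -> 'E'
  1C -> 'C'
  1B -> 'B'

Decoded = ECB


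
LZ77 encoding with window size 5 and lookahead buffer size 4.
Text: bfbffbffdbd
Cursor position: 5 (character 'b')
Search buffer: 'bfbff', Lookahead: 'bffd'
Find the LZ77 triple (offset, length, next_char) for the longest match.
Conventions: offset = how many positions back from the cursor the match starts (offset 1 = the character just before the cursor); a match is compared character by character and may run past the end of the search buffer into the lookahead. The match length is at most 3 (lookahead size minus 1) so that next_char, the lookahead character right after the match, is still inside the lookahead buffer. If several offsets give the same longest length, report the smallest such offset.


Try each offset into the search buffer:
  offset=1 (pos 4, char 'f'): match length 0
  offset=2 (pos 3, char 'f'): match length 0
  offset=3 (pos 2, char 'b'): match length 3
  offset=4 (pos 1, char 'f'): match length 0
  offset=5 (pos 0, char 'b'): match length 2
Longest match has length 3 at offset 3.
next_char = character at position 5 + 3 = 8 -> 'd'

Best match: offset=3, length=3 (matching 'bff' starting at position 2)
LZ77 triple: (3, 3, 'd')


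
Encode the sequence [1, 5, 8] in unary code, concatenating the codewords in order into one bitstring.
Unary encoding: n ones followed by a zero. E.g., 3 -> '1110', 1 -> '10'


Encode each number as n ones followed by a terminating 0:
  1 -> 10 (2 bits)
  5 -> 111110 (6 bits)
  8 -> 111111110 (9 bits)
Total length = 2 + 6 + 9 = 17 bits.

Unary([1, 5, 8]) = 10111110111111110 (17 bits)


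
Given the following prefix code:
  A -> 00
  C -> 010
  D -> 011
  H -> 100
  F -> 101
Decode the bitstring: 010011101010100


Decoding step by step:
Bits 010 -> C
Bits 011 -> D
Bits 101 -> F
Bits 010 -> C
Bits 100 -> H


Decoded message: CDFCH


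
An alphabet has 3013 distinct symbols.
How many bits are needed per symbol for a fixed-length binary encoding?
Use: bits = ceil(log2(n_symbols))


log2(3013) = 11.557
Bracket: 2^11 = 2048 < 3013 <= 2^12 = 4096
So ceil(log2(3013)) = 12

bits = ceil(log2(3013)) = ceil(11.557) = 12 bits


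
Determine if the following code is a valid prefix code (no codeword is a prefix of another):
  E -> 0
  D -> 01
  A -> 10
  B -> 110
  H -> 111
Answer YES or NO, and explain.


Checking each pair (does one codeword prefix another?):
  E='0' vs D='01': prefix -- VIOLATION

NO -- this is NOT a valid prefix code. E (0) is a prefix of D (01).


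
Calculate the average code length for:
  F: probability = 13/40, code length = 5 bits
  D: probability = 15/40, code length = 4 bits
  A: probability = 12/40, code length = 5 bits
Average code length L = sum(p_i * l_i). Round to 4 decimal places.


Weighted contributions p_i * l_i:
  F: (13/40) * 5 = 65/40
  D: (15/40) * 4 = 60/40
  A: (12/40) * 5 = 60/40
Sum = (65 + 60 + 60)/40 = 185/40

L = 185/40 = 4.6250 bits/symbol


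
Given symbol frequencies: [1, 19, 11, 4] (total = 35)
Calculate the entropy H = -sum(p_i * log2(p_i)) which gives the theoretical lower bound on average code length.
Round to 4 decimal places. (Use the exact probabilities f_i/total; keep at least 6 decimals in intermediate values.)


Per-symbol terms -p_i * log2(p_i) with p_i = f_i/35:
  p = 1/35 = 0.028571: log2(p) = -5.129283, -p*log2(p) = 0.146551
  p = 19/35 = 0.542857: log2(p) = -0.881356, -p*log2(p) = 0.478450
  p = 11/35 = 0.314286: log2(p) = -1.669851, -p*log2(p) = 0.524810
  p = 4/35 = 0.114286: log2(p) = -3.129283, -p*log2(p) = 0.357632
H = 0.146551 + 0.478450 + 0.524810 + 0.357632 = 1.507443

H = 1.5074 bits/symbol


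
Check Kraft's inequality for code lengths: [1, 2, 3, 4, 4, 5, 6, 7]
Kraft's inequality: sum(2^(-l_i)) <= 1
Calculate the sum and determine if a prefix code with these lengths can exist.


Sum = 2^(-1) + 2^(-2) + 2^(-3) + 2^(-4) + 2^(-4) + 2^(-5) + 2^(-6) + 2^(-7)
    = 0.5 + 0.25 + 0.125 + 0.0625 + 0.0625 + 0.03125 + 0.015625 + 0.0078125
    = 135/128 = 1.0546875
Since 1.0546875 > 1, Kraft's inequality is NOT satisfied.
A prefix code with these lengths CANNOT exist.

Kraft sum = 1.0546875. Not satisfied.


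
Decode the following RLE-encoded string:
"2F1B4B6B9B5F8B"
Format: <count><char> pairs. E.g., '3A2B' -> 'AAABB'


Expanding each <count><char> pair:
  2F -> 'FF'
  1B -> 'B'
  4B -> 'BBBB'
  6B -> 'BBBBBB'
  9B -> 'BBBBBBBBB'
  5F -> 'FFFFF'
  8B -> 'BBBBBBBB'

Decoded = FFBBBBBBBBBBBBBBBBBBBBFFFFFBBBBBBBB


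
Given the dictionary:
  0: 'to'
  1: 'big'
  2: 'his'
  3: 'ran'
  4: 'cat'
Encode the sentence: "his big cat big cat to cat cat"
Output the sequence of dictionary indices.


Look up each word in the dictionary:
  'his' -> 2
  'big' -> 1
  'cat' -> 4
  'big' -> 1
  'cat' -> 4
  'to' -> 0
  'cat' -> 4
  'cat' -> 4

Encoded: [2, 1, 4, 1, 4, 0, 4, 4]


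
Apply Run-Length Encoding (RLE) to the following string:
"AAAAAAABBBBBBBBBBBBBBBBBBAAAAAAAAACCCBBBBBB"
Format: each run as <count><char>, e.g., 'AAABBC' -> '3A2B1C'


Scanning runs left to right:
  i=0: run of 'A' x 7 -> '7A'
  i=7: run of 'B' x 18 -> '18B'
  i=25: run of 'A' x 9 -> '9A'
  i=34: run of 'C' x 3 -> '3C'
  i=37: run of 'B' x 6 -> '6B'

RLE = 7A18B9A3C6B


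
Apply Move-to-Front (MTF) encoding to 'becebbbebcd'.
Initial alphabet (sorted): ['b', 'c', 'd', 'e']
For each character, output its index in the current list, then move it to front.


MTF encoding:
'b': index 0 in ['b', 'c', 'd', 'e'] -> ['b', 'c', 'd', 'e']
'e': index 3 in ['b', 'c', 'd', 'e'] -> ['e', 'b', 'c', 'd']
'c': index 2 in ['e', 'b', 'c', 'd'] -> ['c', 'e', 'b', 'd']
'e': index 1 in ['c', 'e', 'b', 'd'] -> ['e', 'c', 'b', 'd']
'b': index 2 in ['e', 'c', 'b', 'd'] -> ['b', 'e', 'c', 'd']
'b': index 0 in ['b', 'e', 'c', 'd'] -> ['b', 'e', 'c', 'd']
'b': index 0 in ['b', 'e', 'c', 'd'] -> ['b', 'e', 'c', 'd']
'e': index 1 in ['b', 'e', 'c', 'd'] -> ['e', 'b', 'c', 'd']
'b': index 1 in ['e', 'b', 'c', 'd'] -> ['b', 'e', 'c', 'd']
'c': index 2 in ['b', 'e', 'c', 'd'] -> ['c', 'b', 'e', 'd']
'd': index 3 in ['c', 'b', 'e', 'd'] -> ['d', 'c', 'b', 'e']


Output: [0, 3, 2, 1, 2, 0, 0, 1, 1, 2, 3]


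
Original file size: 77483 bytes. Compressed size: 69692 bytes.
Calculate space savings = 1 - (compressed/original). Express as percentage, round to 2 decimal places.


ratio = compressed/original = 69692/77483 = 0.899449
savings = 1 - ratio = 1 - 0.899449 = 0.100551
as a percentage: 0.100551 * 100 = 10.06%

Space savings = 1 - 69692/77483 = 10.06%


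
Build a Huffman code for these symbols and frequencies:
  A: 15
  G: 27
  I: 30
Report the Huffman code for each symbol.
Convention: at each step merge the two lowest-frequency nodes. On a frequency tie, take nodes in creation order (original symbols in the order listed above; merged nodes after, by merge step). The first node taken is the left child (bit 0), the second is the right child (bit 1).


Huffman tree construction:
Step 1: Merge A(15) + G(27) = 42
Step 2: Merge I(30) + (A+G)(42) = 72
Read each symbol's code off the tree from the root (left child = 0, right child = 1).

Codes:
  A: 10 (length 2)
  G: 11 (length 2)
  I: 0 (length 1)
Average code length: 114/72 = 1.5833 bits/symbol


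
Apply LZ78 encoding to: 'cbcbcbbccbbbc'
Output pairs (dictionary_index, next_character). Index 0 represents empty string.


LZ78 encoding steps:
Dictionary: {0: ''}
Step 1: w='' (idx 0), next='c' -> output (0, 'c'), add 'c' as idx 1
Step 2: w='' (idx 0), next='b' -> output (0, 'b'), add 'b' as idx 2
Step 3: w='c' (idx 1), next='b' -> output (1, 'b'), add 'cb' as idx 3
Step 4: w='cb' (idx 3), next='b' -> output (3, 'b'), add 'cbb' as idx 4
Step 5: w='c' (idx 1), next='c' -> output (1, 'c'), add 'cc' as idx 5
Step 6: w='b' (idx 2), next='b' -> output (2, 'b'), add 'bb' as idx 6
Step 7: w='b' (idx 2), next='c' -> output (2, 'c'), add 'bc' as idx 7


Encoded: [(0, 'c'), (0, 'b'), (1, 'b'), (3, 'b'), (1, 'c'), (2, 'b'), (2, 'c')]


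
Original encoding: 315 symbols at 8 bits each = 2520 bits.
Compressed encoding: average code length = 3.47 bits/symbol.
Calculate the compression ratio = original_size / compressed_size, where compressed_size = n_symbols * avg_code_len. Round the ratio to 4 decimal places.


original_size = n_symbols * orig_bits = 315 * 8 = 2520 bits
compressed_size = n_symbols * avg_code_len = 315 * 3.47 = 1093.05 bits
ratio = original_size / compressed_size = 2520 / 1093.05 = 2.3055

Compression ratio = 2.3055


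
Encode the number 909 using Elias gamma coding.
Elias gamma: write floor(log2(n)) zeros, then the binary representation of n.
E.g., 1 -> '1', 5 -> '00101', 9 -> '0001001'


num_bits = floor(log2(909)) + 1 = 10
leading_zeros = num_bits - 1 = 9
binary(909) = 1110001101

Elias gamma(909) = '000000000' + '1110001101' = 0000000001110001101 (19 bits)


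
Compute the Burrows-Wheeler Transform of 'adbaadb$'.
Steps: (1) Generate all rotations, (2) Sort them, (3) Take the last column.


Rotations (sorted):
  0: $adbaadb -> last char: b
  1: aadb$adb -> last char: b
  2: adb$adba -> last char: a
  3: adbaadb$ -> last char: $
  4: b$adbaad -> last char: d
  5: baadb$ad -> last char: d
  6: db$adbaa -> last char: a
  7: dbaadb$a -> last char: a


BWT = bba$ddaa


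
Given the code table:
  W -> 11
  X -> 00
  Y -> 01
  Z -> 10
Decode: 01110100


Decoding:
01 -> Y
11 -> W
01 -> Y
00 -> X


Result: YWYX


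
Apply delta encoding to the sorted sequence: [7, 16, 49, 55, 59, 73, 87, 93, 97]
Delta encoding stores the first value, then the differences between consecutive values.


First value: 7
Deltas:
  16 - 7 = 9
  49 - 16 = 33
  55 - 49 = 6
  59 - 55 = 4
  73 - 59 = 14
  87 - 73 = 14
  93 - 87 = 6
  97 - 93 = 4


Delta encoded: [7, 9, 33, 6, 4, 14, 14, 6, 4]


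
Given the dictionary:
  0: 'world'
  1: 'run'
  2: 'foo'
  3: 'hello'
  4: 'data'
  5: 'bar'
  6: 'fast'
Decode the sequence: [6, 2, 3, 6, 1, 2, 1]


Look up each index in the dictionary:
  6 -> 'fast'
  2 -> 'foo'
  3 -> 'hello'
  6 -> 'fast'
  1 -> 'run'
  2 -> 'foo'
  1 -> 'run'

Decoded: "fast foo hello fast run foo run"


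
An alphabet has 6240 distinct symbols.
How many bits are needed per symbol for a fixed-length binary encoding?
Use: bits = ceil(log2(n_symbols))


log2(6240) = 12.6073
Bracket: 2^12 = 4096 < 6240 <= 2^13 = 8192
So ceil(log2(6240)) = 13

bits = ceil(log2(6240)) = ceil(12.6073) = 13 bits


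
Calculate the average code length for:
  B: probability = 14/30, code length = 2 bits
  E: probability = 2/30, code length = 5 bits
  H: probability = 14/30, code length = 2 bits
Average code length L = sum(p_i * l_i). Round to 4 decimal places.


Weighted contributions p_i * l_i:
  B: (14/30) * 2 = 28/30
  E: (2/30) * 5 = 10/30
  H: (14/30) * 2 = 28/30
Sum = (28 + 10 + 28)/30 = 66/30

L = 66/30 = 2.2000 bits/symbol


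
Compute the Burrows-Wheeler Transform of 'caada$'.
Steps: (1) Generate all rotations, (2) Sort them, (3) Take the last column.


Rotations (sorted):
  0: $caada -> last char: a
  1: a$caad -> last char: d
  2: aada$c -> last char: c
  3: ada$ca -> last char: a
  4: caada$ -> last char: $
  5: da$caa -> last char: a


BWT = adca$a


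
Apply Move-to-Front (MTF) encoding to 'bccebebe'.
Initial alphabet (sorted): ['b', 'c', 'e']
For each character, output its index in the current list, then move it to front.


MTF encoding:
'b': index 0 in ['b', 'c', 'e'] -> ['b', 'c', 'e']
'c': index 1 in ['b', 'c', 'e'] -> ['c', 'b', 'e']
'c': index 0 in ['c', 'b', 'e'] -> ['c', 'b', 'e']
'e': index 2 in ['c', 'b', 'e'] -> ['e', 'c', 'b']
'b': index 2 in ['e', 'c', 'b'] -> ['b', 'e', 'c']
'e': index 1 in ['b', 'e', 'c'] -> ['e', 'b', 'c']
'b': index 1 in ['e', 'b', 'c'] -> ['b', 'e', 'c']
'e': index 1 in ['b', 'e', 'c'] -> ['e', 'b', 'c']


Output: [0, 1, 0, 2, 2, 1, 1, 1]


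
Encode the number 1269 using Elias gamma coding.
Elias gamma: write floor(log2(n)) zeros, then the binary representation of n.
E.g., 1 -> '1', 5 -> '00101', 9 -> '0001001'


num_bits = floor(log2(1269)) + 1 = 11
leading_zeros = num_bits - 1 = 10
binary(1269) = 10011110101

Elias gamma(1269) = '0000000000' + '10011110101' = 000000000010011110101 (21 bits)


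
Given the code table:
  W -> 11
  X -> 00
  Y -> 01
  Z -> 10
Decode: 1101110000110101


Decoding:
11 -> W
01 -> Y
11 -> W
00 -> X
00 -> X
11 -> W
01 -> Y
01 -> Y


Result: WYWXXWYY


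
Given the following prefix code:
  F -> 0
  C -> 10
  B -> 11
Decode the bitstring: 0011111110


Decoding step by step:
Bits 0 -> F
Bits 0 -> F
Bits 11 -> B
Bits 11 -> B
Bits 11 -> B
Bits 10 -> C


Decoded message: FFBBBC


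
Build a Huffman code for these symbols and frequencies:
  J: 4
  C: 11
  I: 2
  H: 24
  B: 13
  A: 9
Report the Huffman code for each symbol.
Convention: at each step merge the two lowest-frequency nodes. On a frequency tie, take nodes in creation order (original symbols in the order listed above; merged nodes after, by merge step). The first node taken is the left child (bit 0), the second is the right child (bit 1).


Huffman tree construction:
Step 1: Merge I(2) + J(4) = 6
Step 2: Merge (I+J)(6) + A(9) = 15
Step 3: Merge C(11) + B(13) = 24
Step 4: Merge ((I+J)+A)(15) + H(24) = 39
Step 5: Merge (C+B)(24) + (((I+J)+A)+H)(39) = 63
Read each symbol's code off the tree from the root (left child = 0, right child = 1).

Codes:
  J: 1001 (length 4)
  C: 00 (length 2)
  I: 1000 (length 4)
  H: 11 (length 2)
  B: 01 (length 2)
  A: 101 (length 3)
Average code length: 147/63 = 2.3333 bits/symbol


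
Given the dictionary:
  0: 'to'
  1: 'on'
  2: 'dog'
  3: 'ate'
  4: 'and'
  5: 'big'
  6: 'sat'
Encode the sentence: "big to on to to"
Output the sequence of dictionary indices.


Look up each word in the dictionary:
  'big' -> 5
  'to' -> 0
  'on' -> 1
  'to' -> 0
  'to' -> 0

Encoded: [5, 0, 1, 0, 0]


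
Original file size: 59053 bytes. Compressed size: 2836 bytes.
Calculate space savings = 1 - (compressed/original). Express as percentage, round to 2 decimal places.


ratio = compressed/original = 2836/59053 = 0.048025
savings = 1 - ratio = 1 - 0.048025 = 0.951975
as a percentage: 0.951975 * 100 = 95.2%

Space savings = 1 - 2836/59053 = 95.2%


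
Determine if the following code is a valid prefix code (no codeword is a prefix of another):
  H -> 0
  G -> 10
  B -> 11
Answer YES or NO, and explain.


Checking each pair (does one codeword prefix another?):
  H='0' vs G='10': no prefix
  H='0' vs B='11': no prefix
  G='10' vs H='0': no prefix
  G='10' vs B='11': no prefix
  B='11' vs H='0': no prefix
  B='11' vs G='10': no prefix
No violation found over all pairs.

YES -- this is a valid prefix code. No codeword is a prefix of any other codeword.


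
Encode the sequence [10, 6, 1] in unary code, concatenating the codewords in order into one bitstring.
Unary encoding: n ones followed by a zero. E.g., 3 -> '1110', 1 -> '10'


Encode each number as n ones followed by a terminating 0:
  10 -> 11111111110 (11 bits)
  6 -> 1111110 (7 bits)
  1 -> 10 (2 bits)
Total length = 11 + 7 + 2 = 20 bits.

Unary([10, 6, 1]) = 11111111110111111010 (20 bits)


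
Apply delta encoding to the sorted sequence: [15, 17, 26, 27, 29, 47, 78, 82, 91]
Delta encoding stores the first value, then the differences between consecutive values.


First value: 15
Deltas:
  17 - 15 = 2
  26 - 17 = 9
  27 - 26 = 1
  29 - 27 = 2
  47 - 29 = 18
  78 - 47 = 31
  82 - 78 = 4
  91 - 82 = 9


Delta encoded: [15, 2, 9, 1, 2, 18, 31, 4, 9]


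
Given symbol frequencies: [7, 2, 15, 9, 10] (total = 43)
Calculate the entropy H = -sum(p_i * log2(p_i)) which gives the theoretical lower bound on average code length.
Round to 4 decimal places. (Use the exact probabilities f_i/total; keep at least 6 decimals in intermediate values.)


Per-symbol terms -p_i * log2(p_i) with p_i = f_i/43:
  p = 7/43 = 0.162791: log2(p) = -2.618910, -p*log2(p) = 0.426334
  p = 2/43 = 0.046512: log2(p) = -4.426265, -p*log2(p) = 0.205873
  p = 15/43 = 0.348837: log2(p) = -1.519374, -p*log2(p) = 0.530014
  p = 9/43 = 0.209302: log2(p) = -2.256340, -p*log2(p) = 0.472257
  p = 10/43 = 0.232558: log2(p) = -2.104337, -p*log2(p) = 0.489381
H = 0.426334 + 0.205873 + 0.530014 + 0.472257 + 0.489381 = 2.123859

H = 2.1239 bits/symbol


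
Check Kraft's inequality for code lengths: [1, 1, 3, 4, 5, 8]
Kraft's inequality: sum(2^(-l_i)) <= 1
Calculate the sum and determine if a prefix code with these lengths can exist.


Sum = 2^(-1) + 2^(-1) + 2^(-3) + 2^(-4) + 2^(-5) + 2^(-8)
    = 0.5 + 0.5 + 0.125 + 0.0625 + 0.03125 + 0.00390625
    = 313/256 = 1.22265625
Since 1.22265625 > 1, Kraft's inequality is NOT satisfied.
A prefix code with these lengths CANNOT exist.

Kraft sum = 1.22265625. Not satisfied.


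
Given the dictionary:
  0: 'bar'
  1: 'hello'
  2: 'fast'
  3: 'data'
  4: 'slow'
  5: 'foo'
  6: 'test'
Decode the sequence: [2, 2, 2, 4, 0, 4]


Look up each index in the dictionary:
  2 -> 'fast'
  2 -> 'fast'
  2 -> 'fast'
  4 -> 'slow'
  0 -> 'bar'
  4 -> 'slow'

Decoded: "fast fast fast slow bar slow"


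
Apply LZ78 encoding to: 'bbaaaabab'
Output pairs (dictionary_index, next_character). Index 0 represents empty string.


LZ78 encoding steps:
Dictionary: {0: ''}
Step 1: w='' (idx 0), next='b' -> output (0, 'b'), add 'b' as idx 1
Step 2: w='b' (idx 1), next='a' -> output (1, 'a'), add 'ba' as idx 2
Step 3: w='' (idx 0), next='a' -> output (0, 'a'), add 'a' as idx 3
Step 4: w='a' (idx 3), next='a' -> output (3, 'a'), add 'aa' as idx 4
Step 5: w='ba' (idx 2), next='b' -> output (2, 'b'), add 'bab' as idx 5


Encoded: [(0, 'b'), (1, 'a'), (0, 'a'), (3, 'a'), (2, 'b')]


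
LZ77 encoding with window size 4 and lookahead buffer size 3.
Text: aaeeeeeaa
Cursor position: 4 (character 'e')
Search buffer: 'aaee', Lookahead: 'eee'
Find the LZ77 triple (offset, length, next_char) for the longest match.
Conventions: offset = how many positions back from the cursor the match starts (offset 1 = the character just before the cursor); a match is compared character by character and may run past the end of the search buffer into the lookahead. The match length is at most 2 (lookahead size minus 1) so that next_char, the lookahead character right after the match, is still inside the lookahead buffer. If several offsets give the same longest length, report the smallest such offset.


Try each offset into the search buffer:
  offset=1 (pos 3, char 'e'): match length 2
  offset=2 (pos 2, char 'e'): match length 2
  offset=3 (pos 1, char 'a'): match length 0
  offset=4 (pos 0, char 'a'): match length 0
Longest match has length 2, found at offsets 1, 2; take the smallest, offset 1.
next_char = character at position 4 + 2 = 6 -> 'e'

Best match: offset=1, length=2 (matching 'ee' starting at position 3)
LZ77 triple: (1, 2, 'e')


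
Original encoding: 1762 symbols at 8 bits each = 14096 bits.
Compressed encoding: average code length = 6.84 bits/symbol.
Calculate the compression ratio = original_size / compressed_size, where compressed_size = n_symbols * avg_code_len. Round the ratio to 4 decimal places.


original_size = n_symbols * orig_bits = 1762 * 8 = 14096 bits
compressed_size = n_symbols * avg_code_len = 1762 * 6.84 = 12052.08 bits
ratio = original_size / compressed_size = 14096 / 12052.08 = 1.1696

Compression ratio = 1.1696


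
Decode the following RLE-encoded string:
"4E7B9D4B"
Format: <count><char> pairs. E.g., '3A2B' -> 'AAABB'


Expanding each <count><char> pair:
  4E -> 'EEEE'
  7B -> 'BBBBBBB'
  9D -> 'DDDDDDDDD'
  4B -> 'BBBB'

Decoded = EEEEBBBBBBBDDDDDDDDDBBBB


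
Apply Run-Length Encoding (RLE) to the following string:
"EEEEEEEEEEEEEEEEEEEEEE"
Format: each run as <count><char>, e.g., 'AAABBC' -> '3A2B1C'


Scanning runs left to right:
  i=0: run of 'E' x 22 -> '22E'

RLE = 22E


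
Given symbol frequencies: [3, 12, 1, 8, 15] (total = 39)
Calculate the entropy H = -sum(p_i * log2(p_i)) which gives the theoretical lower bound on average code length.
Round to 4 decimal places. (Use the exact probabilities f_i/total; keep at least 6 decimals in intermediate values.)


Per-symbol terms -p_i * log2(p_i) with p_i = f_i/39:
  p = 3/39 = 0.076923: log2(p) = -3.700440, -p*log2(p) = 0.284649
  p = 12/39 = 0.307692: log2(p) = -1.700440, -p*log2(p) = 0.523212
  p = 1/39 = 0.025641: log2(p) = -5.285402, -p*log2(p) = 0.135523
  p = 8/39 = 0.205128: log2(p) = -2.285402, -p*log2(p) = 0.468800
  p = 15/39 = 0.384615: log2(p) = -1.378512, -p*log2(p) = 0.530197
H = 0.284649 + 0.523212 + 0.135523 + 0.468800 + 0.530197 = 1.942381

H = 1.9424 bits/symbol


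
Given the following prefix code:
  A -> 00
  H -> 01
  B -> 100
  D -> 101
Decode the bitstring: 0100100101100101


Decoding step by step:
Bits 01 -> H
Bits 00 -> A
Bits 100 -> B
Bits 101 -> D
Bits 100 -> B
Bits 101 -> D


Decoded message: HABDBD


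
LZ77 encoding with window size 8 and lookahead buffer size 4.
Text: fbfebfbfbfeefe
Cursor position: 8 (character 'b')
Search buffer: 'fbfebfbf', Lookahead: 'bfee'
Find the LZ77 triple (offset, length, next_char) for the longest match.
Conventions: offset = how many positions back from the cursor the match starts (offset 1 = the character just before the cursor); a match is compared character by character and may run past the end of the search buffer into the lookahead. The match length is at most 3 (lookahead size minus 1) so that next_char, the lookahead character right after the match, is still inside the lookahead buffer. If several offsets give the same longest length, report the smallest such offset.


Try each offset into the search buffer:
  offset=1 (pos 7, char 'f'): match length 0
  offset=2 (pos 6, char 'b'): match length 2
  offset=3 (pos 5, char 'f'): match length 0
  offset=4 (pos 4, char 'b'): match length 2
  offset=5 (pos 3, char 'e'): match length 0
  offset=6 (pos 2, char 'f'): match length 0
  offset=7 (pos 1, char 'b'): match length 3
  offset=8 (pos 0, char 'f'): match length 0
Longest match has length 3 at offset 7.
next_char = character at position 8 + 3 = 11 -> 'e'

Best match: offset=7, length=3 (matching 'bfe' starting at position 1)
LZ77 triple: (7, 3, 'e')


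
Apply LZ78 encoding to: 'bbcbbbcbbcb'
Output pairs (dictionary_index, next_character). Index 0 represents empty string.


LZ78 encoding steps:
Dictionary: {0: ''}
Step 1: w='' (idx 0), next='b' -> output (0, 'b'), add 'b' as idx 1
Step 2: w='b' (idx 1), next='c' -> output (1, 'c'), add 'bc' as idx 2
Step 3: w='b' (idx 1), next='b' -> output (1, 'b'), add 'bb' as idx 3
Step 4: w='bc' (idx 2), next='b' -> output (2, 'b'), add 'bcb' as idx 4
Step 5: w='bcb' (idx 4), end of input -> output (4, '')


Encoded: [(0, 'b'), (1, 'c'), (1, 'b'), (2, 'b'), (4, '')]


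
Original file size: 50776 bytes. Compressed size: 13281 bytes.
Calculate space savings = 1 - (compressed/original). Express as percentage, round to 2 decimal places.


ratio = compressed/original = 13281/50776 = 0.261561
savings = 1 - ratio = 1 - 0.261561 = 0.738439
as a percentage: 0.738439 * 100 = 73.84%

Space savings = 1 - 13281/50776 = 73.84%


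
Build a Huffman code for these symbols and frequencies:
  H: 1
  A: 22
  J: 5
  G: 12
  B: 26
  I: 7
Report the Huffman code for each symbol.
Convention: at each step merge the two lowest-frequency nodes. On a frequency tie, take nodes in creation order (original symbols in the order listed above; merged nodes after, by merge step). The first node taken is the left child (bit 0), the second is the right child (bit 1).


Huffman tree construction:
Step 1: Merge H(1) + J(5) = 6
Step 2: Merge (H+J)(6) + I(7) = 13
Step 3: Merge G(12) + ((H+J)+I)(13) = 25
Step 4: Merge A(22) + (G+((H+J)+I))(25) = 47
Step 5: Merge B(26) + (A+(G+((H+J)+I)))(47) = 73
Read each symbol's code off the tree from the root (left child = 0, right child = 1).

Codes:
  H: 11100 (length 5)
  A: 10 (length 2)
  J: 11101 (length 5)
  G: 110 (length 3)
  B: 0 (length 1)
  I: 1111 (length 4)
Average code length: 164/73 = 2.2466 bits/symbol


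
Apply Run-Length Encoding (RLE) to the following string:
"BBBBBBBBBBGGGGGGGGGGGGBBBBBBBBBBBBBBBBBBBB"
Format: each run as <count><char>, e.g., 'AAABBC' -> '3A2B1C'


Scanning runs left to right:
  i=0: run of 'B' x 10 -> '10B'
  i=10: run of 'G' x 12 -> '12G'
  i=22: run of 'B' x 20 -> '20B'

RLE = 10B12G20B


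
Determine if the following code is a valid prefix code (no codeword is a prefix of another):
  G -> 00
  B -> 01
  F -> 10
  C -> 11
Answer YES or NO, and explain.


Checking each pair (does one codeword prefix another?):
  G='00' vs B='01': no prefix
  G='00' vs F='10': no prefix
  G='00' vs C='11': no prefix
  B='01' vs G='00': no prefix
  B='01' vs F='10': no prefix
  B='01' vs C='11': no prefix
  F='10' vs G='00': no prefix
  F='10' vs B='01': no prefix
  F='10' vs C='11': no prefix
  C='11' vs G='00': no prefix
  C='11' vs B='01': no prefix
  C='11' vs F='10': no prefix
No violation found over all pairs.

YES -- this is a valid prefix code. No codeword is a prefix of any other codeword.


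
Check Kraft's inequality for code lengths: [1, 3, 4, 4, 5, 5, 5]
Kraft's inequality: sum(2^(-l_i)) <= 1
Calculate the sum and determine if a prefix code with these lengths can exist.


Sum = 2^(-1) + 2^(-3) + 2^(-4) + 2^(-4) + 2^(-5) + 2^(-5) + 2^(-5)
    = 0.5 + 0.125 + 0.0625 + 0.0625 + 0.03125 + 0.03125 + 0.03125
    = 27/32 = 0.84375
Since 0.84375 <= 1, Kraft's inequality IS satisfied.
A prefix code with these lengths CAN exist.

Kraft sum = 0.84375. Satisfied.


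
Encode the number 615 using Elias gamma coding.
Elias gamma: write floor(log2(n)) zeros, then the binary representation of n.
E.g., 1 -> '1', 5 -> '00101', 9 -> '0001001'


num_bits = floor(log2(615)) + 1 = 10
leading_zeros = num_bits - 1 = 9
binary(615) = 1001100111

Elias gamma(615) = '000000000' + '1001100111' = 0000000001001100111 (19 bits)


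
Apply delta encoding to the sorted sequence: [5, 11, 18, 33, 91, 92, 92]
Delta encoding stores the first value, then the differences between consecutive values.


First value: 5
Deltas:
  11 - 5 = 6
  18 - 11 = 7
  33 - 18 = 15
  91 - 33 = 58
  92 - 91 = 1
  92 - 92 = 0


Delta encoded: [5, 6, 7, 15, 58, 1, 0]


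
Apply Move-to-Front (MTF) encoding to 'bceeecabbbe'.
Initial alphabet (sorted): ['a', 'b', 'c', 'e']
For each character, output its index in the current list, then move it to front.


MTF encoding:
'b': index 1 in ['a', 'b', 'c', 'e'] -> ['b', 'a', 'c', 'e']
'c': index 2 in ['b', 'a', 'c', 'e'] -> ['c', 'b', 'a', 'e']
'e': index 3 in ['c', 'b', 'a', 'e'] -> ['e', 'c', 'b', 'a']
'e': index 0 in ['e', 'c', 'b', 'a'] -> ['e', 'c', 'b', 'a']
'e': index 0 in ['e', 'c', 'b', 'a'] -> ['e', 'c', 'b', 'a']
'c': index 1 in ['e', 'c', 'b', 'a'] -> ['c', 'e', 'b', 'a']
'a': index 3 in ['c', 'e', 'b', 'a'] -> ['a', 'c', 'e', 'b']
'b': index 3 in ['a', 'c', 'e', 'b'] -> ['b', 'a', 'c', 'e']
'b': index 0 in ['b', 'a', 'c', 'e'] -> ['b', 'a', 'c', 'e']
'b': index 0 in ['b', 'a', 'c', 'e'] -> ['b', 'a', 'c', 'e']
'e': index 3 in ['b', 'a', 'c', 'e'] -> ['e', 'b', 'a', 'c']


Output: [1, 2, 3, 0, 0, 1, 3, 3, 0, 0, 3]


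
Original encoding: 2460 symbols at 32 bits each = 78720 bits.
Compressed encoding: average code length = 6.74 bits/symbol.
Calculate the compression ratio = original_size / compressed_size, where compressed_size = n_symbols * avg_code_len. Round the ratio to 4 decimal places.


original_size = n_symbols * orig_bits = 2460 * 32 = 78720 bits
compressed_size = n_symbols * avg_code_len = 2460 * 6.74 = 16580.4 bits
ratio = original_size / compressed_size = 78720 / 16580.4 = 4.7478

Compression ratio = 4.7478


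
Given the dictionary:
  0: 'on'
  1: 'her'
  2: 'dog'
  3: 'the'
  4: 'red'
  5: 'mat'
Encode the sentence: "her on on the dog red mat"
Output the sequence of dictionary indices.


Look up each word in the dictionary:
  'her' -> 1
  'on' -> 0
  'on' -> 0
  'the' -> 3
  'dog' -> 2
  'red' -> 4
  'mat' -> 5

Encoded: [1, 0, 0, 3, 2, 4, 5]


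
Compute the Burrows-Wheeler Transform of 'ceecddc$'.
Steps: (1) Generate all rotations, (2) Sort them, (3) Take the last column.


Rotations (sorted):
  0: $ceecddc -> last char: c
  1: c$ceecdd -> last char: d
  2: cddc$cee -> last char: e
  3: ceecddc$ -> last char: $
  4: dc$ceecd -> last char: d
  5: ddc$ceec -> last char: c
  6: ecddc$ce -> last char: e
  7: eecddc$c -> last char: c


BWT = cde$dcec


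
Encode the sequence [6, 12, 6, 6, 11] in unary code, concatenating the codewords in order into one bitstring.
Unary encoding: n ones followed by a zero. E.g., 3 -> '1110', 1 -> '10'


Encode each number as n ones followed by a terminating 0:
  6 -> 1111110 (7 bits)
  12 -> 1111111111110 (13 bits)
  6 -> 1111110 (7 bits)
  6 -> 1111110 (7 bits)
  11 -> 111111111110 (12 bits)
Total length = 7 + 13 + 7 + 7 + 12 = 46 bits.

Unary([6, 12, 6, 6, 11]) = 1111110111111111111011111101111110111111111110 (46 bits)


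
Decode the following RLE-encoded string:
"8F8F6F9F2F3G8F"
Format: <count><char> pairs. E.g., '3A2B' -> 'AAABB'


Expanding each <count><char> pair:
  8F -> 'FFFFFFFF'
  8F -> 'FFFFFFFF'
  6F -> 'FFFFFF'
  9F -> 'FFFFFFFFF'
  2F -> 'FF'
  3G -> 'GGG'
  8F -> 'FFFFFFFF'

Decoded = FFFFFFFFFFFFFFFFFFFFFFFFFFFFFFFFFGGGFFFFFFFF


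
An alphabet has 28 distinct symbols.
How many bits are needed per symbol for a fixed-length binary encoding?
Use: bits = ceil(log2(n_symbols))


log2(28) = 4.8074
Bracket: 2^4 = 16 < 28 <= 2^5 = 32
So ceil(log2(28)) = 5

bits = ceil(log2(28)) = ceil(4.8074) = 5 bits


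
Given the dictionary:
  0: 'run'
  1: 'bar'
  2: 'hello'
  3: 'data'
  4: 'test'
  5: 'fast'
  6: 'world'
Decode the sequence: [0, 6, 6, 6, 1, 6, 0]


Look up each index in the dictionary:
  0 -> 'run'
  6 -> 'world'
  6 -> 'world'
  6 -> 'world'
  1 -> 'bar'
  6 -> 'world'
  0 -> 'run'

Decoded: "run world world world bar world run"


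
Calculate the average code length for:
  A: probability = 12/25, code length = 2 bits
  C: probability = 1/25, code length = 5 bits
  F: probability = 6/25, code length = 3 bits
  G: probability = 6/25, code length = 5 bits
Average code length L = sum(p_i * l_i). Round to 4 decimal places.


Weighted contributions p_i * l_i:
  A: (12/25) * 2 = 24/25
  C: (1/25) * 5 = 5/25
  F: (6/25) * 3 = 18/25
  G: (6/25) * 5 = 30/25
Sum = (24 + 5 + 18 + 30)/25 = 77/25

L = 77/25 = 3.0800 bits/symbol


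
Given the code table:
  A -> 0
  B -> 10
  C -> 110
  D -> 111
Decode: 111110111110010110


Decoding:
111 -> D
110 -> C
111 -> D
110 -> C
0 -> A
10 -> B
110 -> C


Result: DCDCABC


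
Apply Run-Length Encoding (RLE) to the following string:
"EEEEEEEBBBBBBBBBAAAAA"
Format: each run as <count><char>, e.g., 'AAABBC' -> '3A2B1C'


Scanning runs left to right:
  i=0: run of 'E' x 7 -> '7E'
  i=7: run of 'B' x 9 -> '9B'
  i=16: run of 'A' x 5 -> '5A'

RLE = 7E9B5A


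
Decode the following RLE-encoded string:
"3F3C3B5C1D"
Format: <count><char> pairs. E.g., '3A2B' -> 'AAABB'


Expanding each <count><char> pair:
  3F -> 'FFF'
  3C -> 'CCC'
  3B -> 'BBB'
  5C -> 'CCCCC'
  1D -> 'D'

Decoded = FFFCCCBBBCCCCCD


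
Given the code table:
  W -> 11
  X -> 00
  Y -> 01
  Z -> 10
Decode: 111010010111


Decoding:
11 -> W
10 -> Z
10 -> Z
01 -> Y
01 -> Y
11 -> W


Result: WZZYYW


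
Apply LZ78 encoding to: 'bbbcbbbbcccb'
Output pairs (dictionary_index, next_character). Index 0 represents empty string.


LZ78 encoding steps:
Dictionary: {0: ''}
Step 1: w='' (idx 0), next='b' -> output (0, 'b'), add 'b' as idx 1
Step 2: w='b' (idx 1), next='b' -> output (1, 'b'), add 'bb' as idx 2
Step 3: w='' (idx 0), next='c' -> output (0, 'c'), add 'c' as idx 3
Step 4: w='bb' (idx 2), next='b' -> output (2, 'b'), add 'bbb' as idx 4
Step 5: w='b' (idx 1), next='c' -> output (1, 'c'), add 'bc' as idx 5
Step 6: w='c' (idx 3), next='c' -> output (3, 'c'), add 'cc' as idx 6
Step 7: w='b' (idx 1), end of input -> output (1, '')


Encoded: [(0, 'b'), (1, 'b'), (0, 'c'), (2, 'b'), (1, 'c'), (3, 'c'), (1, '')]


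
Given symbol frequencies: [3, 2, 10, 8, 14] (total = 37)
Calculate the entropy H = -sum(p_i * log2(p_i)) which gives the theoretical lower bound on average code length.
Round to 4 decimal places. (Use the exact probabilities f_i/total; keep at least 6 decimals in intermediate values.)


Per-symbol terms -p_i * log2(p_i) with p_i = f_i/37:
  p = 3/37 = 0.081081: log2(p) = -3.624491, -p*log2(p) = 0.293878
  p = 2/37 = 0.054054: log2(p) = -4.209453, -p*log2(p) = 0.227538
  p = 10/37 = 0.270270: log2(p) = -1.887525, -p*log2(p) = 0.510142
  p = 8/37 = 0.216216: log2(p) = -2.209453, -p*log2(p) = 0.477720
  p = 14/37 = 0.378378: log2(p) = -1.402098, -p*log2(p) = 0.530524
H = 0.293878 + 0.227538 + 0.510142 + 0.477720 + 0.530524 = 2.039802

H = 2.0398 bits/symbol


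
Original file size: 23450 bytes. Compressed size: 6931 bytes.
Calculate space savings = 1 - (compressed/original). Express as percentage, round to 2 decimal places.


ratio = compressed/original = 6931/23450 = 0.295565
savings = 1 - ratio = 1 - 0.295565 = 0.704435
as a percentage: 0.704435 * 100 = 70.44%

Space savings = 1 - 6931/23450 = 70.44%


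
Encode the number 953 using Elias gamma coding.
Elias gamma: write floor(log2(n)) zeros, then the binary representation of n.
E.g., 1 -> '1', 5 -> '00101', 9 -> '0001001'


num_bits = floor(log2(953)) + 1 = 10
leading_zeros = num_bits - 1 = 9
binary(953) = 1110111001

Elias gamma(953) = '000000000' + '1110111001' = 0000000001110111001 (19 bits)


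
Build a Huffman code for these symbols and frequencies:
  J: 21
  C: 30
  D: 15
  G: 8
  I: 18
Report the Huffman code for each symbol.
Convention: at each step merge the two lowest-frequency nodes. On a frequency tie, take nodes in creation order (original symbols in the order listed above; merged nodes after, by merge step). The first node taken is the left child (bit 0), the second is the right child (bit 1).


Huffman tree construction:
Step 1: Merge G(8) + D(15) = 23
Step 2: Merge I(18) + J(21) = 39
Step 3: Merge (G+D)(23) + C(30) = 53
Step 4: Merge (I+J)(39) + ((G+D)+C)(53) = 92
Read each symbol's code off the tree from the root (left child = 0, right child = 1).

Codes:
  J: 01 (length 2)
  C: 11 (length 2)
  D: 101 (length 3)
  G: 100 (length 3)
  I: 00 (length 2)
Average code length: 207/92 = 2.2500 bits/symbol


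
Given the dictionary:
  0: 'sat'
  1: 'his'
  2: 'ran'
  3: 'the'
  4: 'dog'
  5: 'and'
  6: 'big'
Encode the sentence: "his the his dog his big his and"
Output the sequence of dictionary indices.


Look up each word in the dictionary:
  'his' -> 1
  'the' -> 3
  'his' -> 1
  'dog' -> 4
  'his' -> 1
  'big' -> 6
  'his' -> 1
  'and' -> 5

Encoded: [1, 3, 1, 4, 1, 6, 1, 5]


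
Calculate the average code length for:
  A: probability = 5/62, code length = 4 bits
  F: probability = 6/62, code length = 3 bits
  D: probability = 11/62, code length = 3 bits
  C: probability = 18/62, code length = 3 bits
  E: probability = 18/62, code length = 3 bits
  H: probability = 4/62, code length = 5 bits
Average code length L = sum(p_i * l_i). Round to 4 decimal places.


Weighted contributions p_i * l_i:
  A: (5/62) * 4 = 20/62
  F: (6/62) * 3 = 18/62
  D: (11/62) * 3 = 33/62
  C: (18/62) * 3 = 54/62
  E: (18/62) * 3 = 54/62
  H: (4/62) * 5 = 20/62
Sum = (20 + 18 + 33 + 54 + 54 + 20)/62 = 199/62

L = 199/62 = 3.2097 bits/symbol
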